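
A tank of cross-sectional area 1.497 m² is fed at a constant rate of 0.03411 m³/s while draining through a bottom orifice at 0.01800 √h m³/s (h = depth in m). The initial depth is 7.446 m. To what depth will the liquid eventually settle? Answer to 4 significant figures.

3.591 m

Volume balance on the tank: A dh/dt = Q_in − 0.01800 √h. At steady state dh/dt = 0:
Q_in = 0.01800 √h_ss ⇒ √h_ss = 0.03411/0.01800 = 1.89500.
h_ss = 1.89500² = 3.59103 m. (Since h₀ = 7.446 m > h_ss, the level will fall toward this value.)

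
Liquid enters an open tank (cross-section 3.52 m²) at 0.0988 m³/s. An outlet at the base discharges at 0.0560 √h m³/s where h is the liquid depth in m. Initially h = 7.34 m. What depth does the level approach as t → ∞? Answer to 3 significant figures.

3.11 m

Accumulation of liquid (constant cross-section A): A dh/dt = Q_in − 0.0560 √h. At steady state dh/dt = 0:
Q_in = 0.0560 √h_ss ⇒ √h_ss = 0.0988/0.0560 = 1.7643.
h_ss = 1.7643² = 3.1127 m. (Since h₀ = 7.34 m > h_ss, the level will fall toward this value.)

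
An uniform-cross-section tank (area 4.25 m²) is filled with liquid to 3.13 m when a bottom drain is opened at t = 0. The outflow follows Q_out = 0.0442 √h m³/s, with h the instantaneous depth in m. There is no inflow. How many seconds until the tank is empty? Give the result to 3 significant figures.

340 s

Accumulation of liquid (constant cross-section A): A dh/dt = −0.0442 √h.
This is separable: 2 d(√h)/dt = −0.0442/A, so √h = √h₀ − (0.0442/(2A)) t.
Set h = 0: 2√h₀ = (0.0442/A) t_empty ⇒ t_empty = 2A√h₀/0.0442.
t_empty = 2·4.25·√3.13/0.0442 = 8.5000·1.7692/0.0442 = 340.23 s.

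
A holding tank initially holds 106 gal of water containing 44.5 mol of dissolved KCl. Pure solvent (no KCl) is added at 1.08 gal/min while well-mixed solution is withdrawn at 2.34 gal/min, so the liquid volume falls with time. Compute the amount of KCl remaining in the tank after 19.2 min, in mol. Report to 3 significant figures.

27.5 mol

Total volume: dV/dt = Q_in − Q_out = -1.2600 gal/min, so V(t) = 106 − 1.2600 t and V(19.2) = 81.808 gal.
Species balance (pure solvent in): dm/dt = −Q_out · m/V(t).
Separate: dm/m = −Q_out dt/V(t) ⇒ ln(m/m₀) = −(Q_out/(Q_in−Q_out)) ln(V/V₀).
m = m₀ (V₀/V)^(Q_out/(Q_in−Q_out)) = 44.5 × (106/81.808)^(-1.8571) = 27.505 mol.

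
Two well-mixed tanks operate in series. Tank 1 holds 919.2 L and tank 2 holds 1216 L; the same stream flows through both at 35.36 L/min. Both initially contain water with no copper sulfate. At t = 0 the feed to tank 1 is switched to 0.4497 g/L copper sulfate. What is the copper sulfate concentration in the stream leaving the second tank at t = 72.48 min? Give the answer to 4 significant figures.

0.3115 g/L

Species balance on tank i: dCᵢ/dt = (Cᵢ₋₁ − Cᵢ)/τᵢ with τᵢ = Vᵢ/Q.
τ₁ = 919.2/35.36 = 25.9955 min; τ₂ = 1216/35.36 = 34.3891 min.
Tank 1: C₁ = C_in(1 − e^(−t/τ₁)). Tank 2 (τ₁ ≠ τ₂): C₂ = C_in[1 − (τ₁ e^(−t/τ₁) − τ₂ e^(−t/τ₂))/(τ₁ − τ₂)].
At t = 72.48: e^(−t/τ₁) = 0.0615333, e^(−t/τ₂) = 0.121524.
C₂ = 0.4497·[1 − (25.9955·0.0615333 − 34.3891·0.121524)/(-8.39367)] = 0.4497·0.692682 = 0.311499 g/L.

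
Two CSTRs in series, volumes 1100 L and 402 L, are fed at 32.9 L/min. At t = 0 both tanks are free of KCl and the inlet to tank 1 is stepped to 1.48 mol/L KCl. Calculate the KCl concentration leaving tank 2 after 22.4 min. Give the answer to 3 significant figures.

Time constants: τᵢ = Vᵢ/Q for each well-mixed tank.
τ₁ = 1100/32.9 = 33.435 min; τ₂ = 402/32.9 = 12.219 min.
Tank 1: C₁ = C_in(1 − e^(−t/τ₁)). Tank 2 (τ₁ ≠ τ₂): C₂ = C_in[1 − (τ₁ e^(−t/τ₁) − τ₂ e^(−t/τ₂))/(τ₁ − τ₂)].
At t = 22.4: e^(−t/τ₁) = 0.51173, e^(−t/τ₂) = 0.15990.
C₂ = 1.48·[1 − (33.435·0.51173 − 12.219·0.15990)/(21.216)] = 1.48·0.28564 = 0.42275 mol/L.

0.423 mol/L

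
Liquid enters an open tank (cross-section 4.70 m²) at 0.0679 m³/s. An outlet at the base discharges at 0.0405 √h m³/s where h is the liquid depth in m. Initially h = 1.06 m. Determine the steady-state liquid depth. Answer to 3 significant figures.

Accumulation of liquid (constant cross-section A): A dh/dt = Q_in − 0.0405 √h. At steady state dh/dt = 0:
Q_in = 0.0405 √h_ss ⇒ √h_ss = 0.0679/0.0405 = 1.6765.
h_ss = 1.6765² = 2.8108 m. (Since h₀ = 1.06 m < h_ss, the level will rise toward this value.)

2.81 m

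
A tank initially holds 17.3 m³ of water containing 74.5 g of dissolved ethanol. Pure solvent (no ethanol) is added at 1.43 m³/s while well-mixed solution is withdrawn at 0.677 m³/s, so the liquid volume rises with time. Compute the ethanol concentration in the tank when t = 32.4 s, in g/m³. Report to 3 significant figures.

Total volume: dV/dt = Q_in − Q_out = 0.75300 m³/s, so V(t) = 17.3 + 0.75300 t and V(32.4) = 41.697 m³.
No ethanol enters, so dm/dt = −Q_out · (m/V).
Separate: dm/m = −Q_out dt/V(t) ⇒ ln(m/m₀) = −(Q_out/(Q_in−Q_out)) ln(V/V₀).
m = m₀ (V₀/V)^(Q_out/(Q_in−Q_out)) = 74.5 × (17.3/41.697)^(0.89907) = 33.780 g.
C = m/V = 33.780/41.697 = 0.81012 g/m³.

0.810 g/m³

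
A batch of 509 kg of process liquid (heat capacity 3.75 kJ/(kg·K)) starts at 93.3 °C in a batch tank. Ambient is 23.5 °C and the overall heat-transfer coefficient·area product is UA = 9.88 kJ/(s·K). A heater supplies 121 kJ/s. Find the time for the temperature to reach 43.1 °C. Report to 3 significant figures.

M c_p dT/dt = −UA(T − T_amb) + Q̇.
τ = M c_p/UA = 193.19 s; T_ss = T_amb + Q̇/UA = 23.5 + 121/9.88 = 35.747 °C.
T(t) = T_ss + (T₀ − T_ss)e^(−t/τ); set T = 43.1:
t = −τ ln[(T − T_ss)/(T₀ − T_ss)] = −193.19 · ln(0.12776) = 397.51 s.

398 s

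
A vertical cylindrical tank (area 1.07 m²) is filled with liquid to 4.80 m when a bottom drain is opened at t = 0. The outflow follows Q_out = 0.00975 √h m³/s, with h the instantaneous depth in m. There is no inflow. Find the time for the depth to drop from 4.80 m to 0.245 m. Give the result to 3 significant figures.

372 s

With no inflow, A dh/dt = −0.00975 √h.
∫ h^(−1/2) dh = −(0.00975/A) ∫ dt, giving 2√h = 2√h₀ − (0.00975/A) t.
t = 2A(√h₀ − √h)/0.00975 = 2·1.07·(√4.80 − √0.245)/0.00975
  = 2.1400 × (2.1909 − 0.49497) / 0.00975 = 372.23 s.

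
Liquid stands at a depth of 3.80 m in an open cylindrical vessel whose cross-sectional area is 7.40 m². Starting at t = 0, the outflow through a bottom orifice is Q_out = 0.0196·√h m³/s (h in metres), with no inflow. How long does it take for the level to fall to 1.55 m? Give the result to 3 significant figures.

532 s

Volume balance on the tank: A dh/dt = −0.0196 √h.
Separate and integrate: 2(√h − √h₀) = −(0.0196/A) t.
t = 2A(√h₀ − √h)/0.0196 = 2·7.40·(√3.80 − √1.55)/0.0196
  = 14.800 × (1.9494 − 1.2450) / 0.0196 = 531.87 s.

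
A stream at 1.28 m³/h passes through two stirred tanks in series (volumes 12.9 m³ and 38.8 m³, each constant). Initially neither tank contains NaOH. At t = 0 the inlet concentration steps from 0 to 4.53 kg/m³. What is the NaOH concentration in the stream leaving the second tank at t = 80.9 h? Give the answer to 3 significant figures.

4.06 kg/m³

Time constants: τᵢ = Vᵢ/Q for each well-mixed tank.
τ₁ = 12.9/1.28 = 10.078 h; τ₂ = 38.8/1.28 = 30.312 h.
Solving the cascade with C₁(0)=C₂(0)=0 gives C₂(t) = C_in[1 − (τ₁ e^(−t/τ₁) − τ₂ e^(−t/τ₂))/(τ₁ − τ₂)].
At t = 80.9: e^(−t/τ₁) = 0.00032643, e^(−t/τ₂) = 0.069331.
C₂ = 4.53·[1 − (10.078·0.00032643 − 30.312·0.069331)/(-20.234)] = 4.53·0.89630 = 4.0602 kg/m³.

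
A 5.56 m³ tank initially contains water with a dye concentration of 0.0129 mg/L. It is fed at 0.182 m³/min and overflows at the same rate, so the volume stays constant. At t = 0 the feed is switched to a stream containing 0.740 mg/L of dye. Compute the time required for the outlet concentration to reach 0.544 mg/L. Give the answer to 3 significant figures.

40.0 min

Transient balance on the dissolved component: V dC/dt = Q(C_in − C), so τ = V/Q = 30.549 min.
C(t) = C_in + (C₀ − C_in) e^(−t/τ). Set C = 0.544 and solve for t:
e^(−t/τ) = (C − C_in)/(C₀ − C_in) = (0.544 − 0.740)/(0.0129 − 0.740) = 0.26956
t = −τ ln(…) = 30.549 × 1.3109 = 40.049 min.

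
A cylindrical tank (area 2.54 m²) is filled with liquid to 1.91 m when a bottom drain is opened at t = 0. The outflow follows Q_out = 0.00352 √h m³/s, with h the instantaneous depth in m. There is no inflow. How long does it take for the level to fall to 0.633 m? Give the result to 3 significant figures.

846 s

A dh/dt = −Q_out = −0.00352 √h.
This is separable: 2 d(√h)/dt = −0.00352/A, so √h = √h₀ − (0.00352/(2A)) t.
t = 2A(√h₀ − √h)/0.00352 = 2·2.54·(√1.91 − √0.633)/0.00352
  = 5.0800 × (1.3820 − 0.79561) / 0.00352 = 846.30 s.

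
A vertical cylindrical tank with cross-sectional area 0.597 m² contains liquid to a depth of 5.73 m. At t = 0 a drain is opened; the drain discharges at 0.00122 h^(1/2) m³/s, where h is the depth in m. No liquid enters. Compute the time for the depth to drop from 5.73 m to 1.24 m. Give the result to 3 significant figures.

With no inflow, A dh/dt = −0.00122 √h.
This is separable: 2 d(√h)/dt = −0.00122/A, so √h = √h₀ − (0.00122/(2A)) t.
t = 2A(√h₀ − √h)/0.00122 = 2·0.597·(√5.73 − √1.24)/0.00122
  = 1.1940 × (2.3937 − 1.1136) / 0.00122 = 1252.9 s.

1250 s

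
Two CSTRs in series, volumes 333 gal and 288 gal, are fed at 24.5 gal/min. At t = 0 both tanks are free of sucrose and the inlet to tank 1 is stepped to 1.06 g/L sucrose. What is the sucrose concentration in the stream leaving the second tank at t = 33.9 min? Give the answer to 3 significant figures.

0.792 g/L

Each tank obeys Vᵢ dCᵢ/dt = Q(Cᵢ₋₁ − Cᵢ), so τᵢ = Vᵢ/Q.
τ₁ = 333/24.5 = 13.592 min; τ₂ = 288/24.5 = 11.755 min.
Solving the cascade with C₁(0)=C₂(0)=0 gives C₂(t) = C_in[1 − (τ₁ e^(−t/τ₁) − τ₂ e^(−t/τ₂))/(τ₁ − τ₂)].
At t = 33.9: e^(−t/τ₁) = 0.082567, e^(−t/τ₂) = 0.055919.
C₂ = 1.06·[1 − (13.592·0.082567 − 11.755·0.055919)/(1.8367)] = 1.06·0.74688 = 0.79170 g/L.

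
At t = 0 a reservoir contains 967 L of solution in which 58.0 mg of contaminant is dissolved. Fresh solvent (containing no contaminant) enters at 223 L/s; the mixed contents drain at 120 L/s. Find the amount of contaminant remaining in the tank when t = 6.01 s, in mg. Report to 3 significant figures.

Let m(t) be the amount of contaminant. Volume: V(t) = V₀ + (Q_in − Q_out) t = 967 + 103.00 t; V(6.01) = 1586.0 L.
Species balance (pure solvent in): dm/dt = −Q_out · m/V(t).
Separate: dm/m = −Q_out dt/V(t) ⇒ ln(m/m₀) = −(Q_out/(Q_in−Q_out)) ln(V/V₀).
m = m₀ (V₀/V)^(Q_out/(Q_in−Q_out)) = 58.0 × (967/1586.0)^(1.1650) = 32.589 mg.

32.6 mg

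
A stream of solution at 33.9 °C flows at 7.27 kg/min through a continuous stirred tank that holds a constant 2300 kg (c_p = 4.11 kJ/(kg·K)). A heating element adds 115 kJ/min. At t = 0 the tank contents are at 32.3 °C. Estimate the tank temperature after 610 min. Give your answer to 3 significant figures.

Energy balance: M c_p dT/dt = ṁ c_p (T_in − T) + 115.
τ = M/ṁ = 316.37 min; T_ss = T_in + Q̇/(ṁ c_p) = 33.9 + 115/(7.27·4.11) = 37.749 °C.
This is linear first-order; T(t) = T_ss + (T₀ − T_ss) e^(−t/τ).
T(610) = 37.749 + (-5.4488)·e^(−610/316.37) = 37.749 + (-5.4488)·0.14542 = 36.956 °C.

37.0 °C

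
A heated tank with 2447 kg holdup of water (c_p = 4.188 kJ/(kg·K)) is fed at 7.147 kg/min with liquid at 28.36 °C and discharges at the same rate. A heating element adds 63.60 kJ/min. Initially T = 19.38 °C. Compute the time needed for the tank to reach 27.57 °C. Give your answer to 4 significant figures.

458.0 min

M c_p dT/dt = ṁ c_p (T_in − T) + Q̇.
τ = M/ṁ = 342.381 min; T_ss = T_in + Q̇/(ṁ c_p) = 30.4848 °C.
T(t) = T_ss + (T₀ − T_ss) e^(−t/τ). Set T = 27.57:
e^(−t/τ) = (27.57 − 30.4848)/(19.38 − 30.4848) = 0.262484
t = −342.381 · ln(0.262484) = 457.958 min.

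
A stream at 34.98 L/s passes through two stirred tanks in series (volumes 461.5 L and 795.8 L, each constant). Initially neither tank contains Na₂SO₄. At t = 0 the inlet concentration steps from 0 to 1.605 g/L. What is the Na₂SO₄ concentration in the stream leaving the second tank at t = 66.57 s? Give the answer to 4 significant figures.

1.414 g/L

Each tank obeys Vᵢ dCᵢ/dt = Q(Cᵢ₋₁ − Cᵢ), so τᵢ = Vᵢ/Q.
τ₁ = 461.5/34.98 = 13.1933 s; τ₂ = 795.8/34.98 = 22.7501 s.
Tank 1: C₁ = C_in(1 − e^(−t/τ₁)). Tank 2 (τ₁ ≠ τ₂): C₂ = C_in[1 − (τ₁ e^(−t/τ₁) − τ₂ e^(−t/τ₂))/(τ₁ − τ₂)].
At t = 66.57: e^(−t/τ₁) = 0.00643656, e^(−t/τ₂) = 0.0536038.
C₂ = 1.605·[1 − (13.1933·0.00643656 − 22.7501·0.0536038)/(-9.55689)] = 1.605·0.881282 = 1.41446 g/L.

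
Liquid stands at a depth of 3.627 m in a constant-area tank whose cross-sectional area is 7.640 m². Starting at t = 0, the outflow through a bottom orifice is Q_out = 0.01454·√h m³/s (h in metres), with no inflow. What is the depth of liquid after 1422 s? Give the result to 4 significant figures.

Volume balance on the tank: A dh/dt = −0.01454 √h.
Separate and integrate: 2(√h − √h₀) = −(0.01454/A) t.
√h = √3.627 − 0.01454·1422/(2·7.640) = 1.90447 − 1.35313 = 0.551335.
h = 0.551335² = 0.303970 m.

0.3040 m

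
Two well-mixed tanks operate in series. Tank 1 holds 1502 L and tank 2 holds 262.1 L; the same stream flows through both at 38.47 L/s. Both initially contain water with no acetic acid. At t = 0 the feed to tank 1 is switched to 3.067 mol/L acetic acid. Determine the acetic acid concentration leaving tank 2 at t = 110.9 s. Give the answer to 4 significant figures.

2.850 mol/L

Each tank obeys Vᵢ dCᵢ/dt = Q(Cᵢ₋₁ − Cᵢ), so τᵢ = Vᵢ/Q.
τ₁ = 1502/38.47 = 39.0434 s; τ₂ = 262.1/38.47 = 6.81310 s.
Solving the cascade with C₁(0)=C₂(0)=0 gives C₂(t) = C_in[1 − (τ₁ e^(−t/τ₁) − τ₂ e^(−t/τ₂))/(τ₁ − τ₂)].
At t = 110.9: e^(−t/τ₁) = 0.0584007, e^(−t/τ₂) = 8.52683e-08.
C₂ = 3.067·[1 − (39.0434·0.0584007 − 6.81310·8.52683e-08)/(32.2303)] = 3.067·0.929254 = 2.85002 mol/L.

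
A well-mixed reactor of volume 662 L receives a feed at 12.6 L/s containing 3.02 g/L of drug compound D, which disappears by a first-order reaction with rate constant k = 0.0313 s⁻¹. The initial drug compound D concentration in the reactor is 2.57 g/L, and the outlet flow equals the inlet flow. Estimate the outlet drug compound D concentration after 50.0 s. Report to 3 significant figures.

V dC/dt = Q(C_in − C) − k V C.
This is linear with rate a = Q/V + k = 0.050333 s⁻¹.
C_ss = Q C_in/(Q + kV) = 1.1420 g/L; C(t) = C_ss + (C₀ − C_ss) e^(−a t).
C(50.0) = 1.1420 + (1.4280)·e^(−0.050333·50.0) = 1.1420 + (1.4280)·0.080729 = 1.2573 g/L.

1.26 g/L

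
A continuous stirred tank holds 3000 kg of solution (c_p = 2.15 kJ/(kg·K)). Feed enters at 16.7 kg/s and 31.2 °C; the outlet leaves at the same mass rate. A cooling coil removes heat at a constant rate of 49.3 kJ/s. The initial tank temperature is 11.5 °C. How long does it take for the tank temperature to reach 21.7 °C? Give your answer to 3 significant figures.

M c_p dT/dt = ṁ c_p (T_in − T) − Q̇.
τ = M/ṁ = 179.64 s; T_ss = T_in − Q̇/(ṁ c_p) = 29.827 °C.
T(t) = T_ss + (T₀ − T_ss) e^(−t/τ). Set T = 21.7:
e^(−t/τ) = (21.7 − 29.827)/(11.5 − 29.827) = 0.44344
t = −179.64 · ln(0.44344) = 146.08 s.

146 s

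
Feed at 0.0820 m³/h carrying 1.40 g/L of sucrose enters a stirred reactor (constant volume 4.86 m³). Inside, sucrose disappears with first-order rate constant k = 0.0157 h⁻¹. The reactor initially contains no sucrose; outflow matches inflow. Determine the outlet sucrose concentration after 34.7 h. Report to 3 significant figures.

Species balance: V dC/dt = Q C_in − Q C − k V C.
dC/dt = (Q/V) C_in − (Q/V + k) C; effective rate a = Q/V + k = 0.016872 + 0.0157 = 0.032572 h⁻¹.
C_ss = Q C_in/(Q + kV) = 0.72520 g/L; C(t) = C_ss + (C₀ − C_ss) e^(−a t).
C(34.7) = 0.72520 + (-0.72520)·e^(−0.032572·34.7) = 0.72520 + (-0.72520)·0.32295 = 0.49100 g/L.

0.491 g/L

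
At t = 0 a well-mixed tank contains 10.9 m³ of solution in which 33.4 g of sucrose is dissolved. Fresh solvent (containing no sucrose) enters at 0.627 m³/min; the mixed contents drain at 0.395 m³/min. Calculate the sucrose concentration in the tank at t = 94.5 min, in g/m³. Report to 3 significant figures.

Total volume: dV/dt = Q_in − Q_out = 0.23200 m³/min, so V(t) = 10.9 + 0.23200 t and V(94.5) = 32.824 m³.
No sucrose enters, so dm/dt = −Q_out · (m/V).
dm/m = −Q_out dt/(V₀ + 0.23200 t); integrating gives ln(m/m₀) = −(Q_out/(Q_in−Q_out)) ln(V/V₀).
m = m₀ (V₀/V)^(Q_out/(Q_in−Q_out)) = 33.4 × (10.9/32.824)^(1.7026) = 5.1122 g.
C = m/V = 5.1122/32.824 = 0.15575 g/m³.

0.156 g/m³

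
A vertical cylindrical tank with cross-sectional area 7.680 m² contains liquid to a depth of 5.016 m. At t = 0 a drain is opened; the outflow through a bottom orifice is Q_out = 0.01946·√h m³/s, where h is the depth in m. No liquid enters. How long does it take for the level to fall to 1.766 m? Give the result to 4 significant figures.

With no inflow, A dh/dt = −0.01946 √h.
This is separable: 2 d(√h)/dt = −0.01946/A, so √h = √h₀ − (0.01946/(2A)) t.
t = 2A(√h₀ − √h)/0.01946 = 2·7.680·(√5.016 − √1.766)/0.01946
  = 15.3600 × (2.23964 − 1.32891) / 0.01946 = 718.852 s.

718.9 s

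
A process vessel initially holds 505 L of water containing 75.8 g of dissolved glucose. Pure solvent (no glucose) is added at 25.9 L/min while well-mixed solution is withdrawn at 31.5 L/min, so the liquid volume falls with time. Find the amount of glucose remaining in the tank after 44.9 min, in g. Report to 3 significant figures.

1.57 g

Total volume: dV/dt = Q_in − Q_out = -5.6000 L/min, so V(t) = 505 − 5.6000 t and V(44.9) = 253.56 L.
Species balance (pure solvent in): dm/dt = −Q_out · m/V(t).
Separate: dm/m = −Q_out dt/V(t) ⇒ ln(m/m₀) = −(Q_out/(Q_in−Q_out)) ln(V/V₀).
m = m₀ (V₀/V)^(Q_out/(Q_in−Q_out)) = 75.8 × (505/253.56)^(-5.6250) = 1.5726 g.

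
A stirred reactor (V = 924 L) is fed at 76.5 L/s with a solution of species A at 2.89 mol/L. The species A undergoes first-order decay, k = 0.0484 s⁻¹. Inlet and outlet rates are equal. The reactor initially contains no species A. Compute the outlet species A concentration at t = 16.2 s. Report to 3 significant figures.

1.61 mol/L

V dC/dt = Q(C_in − C) − k V C.
This is linear with rate a = Q/V + k = 0.13119 s⁻¹.
C_ss = Q C_in/(Q + kV) = 1.8238 mol/L; C(t) = C_ss + (C₀ − C_ss) e^(−a t).
C(16.2) = 1.8238 + (-1.8238)·e^(−0.13119·16.2) = 1.8238 + (-1.8238)·0.11940 = 1.6061 mol/L.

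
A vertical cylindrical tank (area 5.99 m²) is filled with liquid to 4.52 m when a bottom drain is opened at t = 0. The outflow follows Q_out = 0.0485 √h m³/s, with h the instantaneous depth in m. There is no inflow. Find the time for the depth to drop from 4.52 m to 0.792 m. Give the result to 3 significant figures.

305 s

Volume balance on the tank: A dh/dt = −0.0485 √h.
This is separable: 2 d(√h)/dt = −0.0485/A, so √h = √h₀ − (0.0485/(2A)) t.
t = 2A(√h₀ − √h)/0.0485 = 2·5.99·(√4.52 − √0.792)/0.0485
  = 11.980 × (2.1260 − 0.88994) / 0.0485 = 305.33 s.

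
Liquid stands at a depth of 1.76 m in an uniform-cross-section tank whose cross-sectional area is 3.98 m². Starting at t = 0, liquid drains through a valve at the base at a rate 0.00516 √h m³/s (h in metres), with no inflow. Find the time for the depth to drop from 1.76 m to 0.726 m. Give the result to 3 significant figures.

With no inflow, A dh/dt = −0.00516 √h.
This is separable: 2 d(√h)/dt = −0.00516/A, so √h = √h₀ − (0.00516/(2A)) t.
t = 2A(√h₀ − √h)/0.00516 = 2·3.98·(√1.76 − √0.726)/0.00516
  = 7.9600 × (1.3266 − 0.85206) / 0.00516 = 732.12 s.

732 s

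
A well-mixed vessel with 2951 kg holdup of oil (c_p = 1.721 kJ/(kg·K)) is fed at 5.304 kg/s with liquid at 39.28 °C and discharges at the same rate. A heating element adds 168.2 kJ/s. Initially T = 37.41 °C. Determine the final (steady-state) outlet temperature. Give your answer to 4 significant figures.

M c_p dT/dt = ṁ c_p (T_in − T) + Q̇.
At steady state dT/dt = 0 ⇒ T_ss = T_in + Q̇/(ṁ c_p) = 39.28 + 168.2/(5.304·1.721) = 57.7064 °C.

57.71 °C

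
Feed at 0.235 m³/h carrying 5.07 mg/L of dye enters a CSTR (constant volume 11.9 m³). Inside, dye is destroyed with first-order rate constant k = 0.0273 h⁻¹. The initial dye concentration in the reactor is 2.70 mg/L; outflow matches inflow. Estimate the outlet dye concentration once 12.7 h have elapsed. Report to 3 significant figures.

V dC/dt = Q(C_in − C) − k V C.
This is linear with rate a = Q/V + k = 0.047048 h⁻¹.
C_ss = Q C_in/(Q + kV) = 2.1281 mg/L; C(t) = C_ss + (C₀ − C_ss) e^(−a t).
C(12.7) = 2.1281 + (0.57192)·e^(−0.047048·12.7) = 2.1281 + (0.57192)·0.55018 = 2.4427 mg/L.

2.44 mg/L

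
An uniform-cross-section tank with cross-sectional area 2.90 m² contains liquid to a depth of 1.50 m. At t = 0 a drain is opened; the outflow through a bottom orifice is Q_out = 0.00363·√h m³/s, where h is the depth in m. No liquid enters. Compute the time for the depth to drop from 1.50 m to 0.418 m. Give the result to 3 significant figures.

A dh/dt = −Q_out = −0.00363 √h.
This is separable: 2 d(√h)/dt = −0.00363/A, so √h = √h₀ − (0.00363/(2A)) t.
t = 2A(√h₀ − √h)/0.00363 = 2·2.90·(√1.50 − √0.418)/0.00363
  = 5.8000 × (1.2247 − 0.64653) / 0.00363 = 923.87 s.

924 s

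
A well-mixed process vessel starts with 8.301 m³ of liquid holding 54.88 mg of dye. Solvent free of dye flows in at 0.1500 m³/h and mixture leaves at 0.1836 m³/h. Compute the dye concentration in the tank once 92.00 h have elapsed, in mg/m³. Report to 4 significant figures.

0.8263 mg/m³

Total volume: dV/dt = Q_in − Q_out = -0.0336000 m³/h, so V(t) = 8.301 − 0.0336000 t and V(92.00) = 5.20980 m³.
Solute balance: dm/dt = 0 − Q_out C = −Q_out m/V(t).
dm/m = −Q_out dt/(V₀ − 0.0336000 t); integrating gives ln(m/m₀) = −(Q_out/(Q_in−Q_out)) ln(V/V₀).
m = m₀ (V₀/V)^(Q_out/(Q_in−Q_out)) = 54.88 × (8.301/5.20980)^(-5.46429) = 4.30465 mg.
C = m/V = 4.30465/5.20980 = 0.826260 mg/m³.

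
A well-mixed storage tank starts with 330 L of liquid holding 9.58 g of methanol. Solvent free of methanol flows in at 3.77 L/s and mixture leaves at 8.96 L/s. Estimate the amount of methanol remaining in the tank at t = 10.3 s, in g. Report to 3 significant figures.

Total volume: dV/dt = Q_in − Q_out = -5.1900 L/s, so V(t) = 330 − 5.1900 t and V(10.3) = 276.54 L.
No methanol enters, so dm/dt = −Q_out · (m/V).
dm/m = −Q_out dt/(V₀ − 5.1900 t); integrating gives ln(m/m₀) = −(Q_out/(Q_in−Q_out)) ln(V/V₀).
m = m₀ (V₀/V)^(Q_out/(Q_in−Q_out)) = 9.58 × (330/276.54)^(-1.7264) = 7.0609 g.

7.06 g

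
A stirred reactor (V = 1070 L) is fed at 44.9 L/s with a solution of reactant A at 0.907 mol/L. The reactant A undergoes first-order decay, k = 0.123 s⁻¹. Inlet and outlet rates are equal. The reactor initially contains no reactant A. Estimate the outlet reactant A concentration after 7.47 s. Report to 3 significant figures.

0.163 mol/L

Species balance: V dC/dt = Q C_in − Q C − k V C.
dC/dt = (Q/V) C_in − (Q/V + k) C; effective rate a = Q/V + k = 0.041963 + 0.123 = 0.16496 s⁻¹.
C_ss = Q C_in/(Q + kV) = 0.23072 mol/L; C(t) = C_ss + (C₀ − C_ss) e^(−a t).
C(7.47) = 0.23072 + (-0.23072)·e^(−0.16496·7.47) = 0.23072 + (-0.23072)·0.29163 = 0.16343 mol/L.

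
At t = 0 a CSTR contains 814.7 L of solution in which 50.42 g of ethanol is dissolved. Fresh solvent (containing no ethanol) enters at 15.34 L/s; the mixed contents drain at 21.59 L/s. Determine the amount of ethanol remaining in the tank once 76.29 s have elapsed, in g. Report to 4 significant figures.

Let m(t) be the amount of ethanol. Volume: V(t) = V₀ + (Q_in − Q_out) t = 814.7 − 6.25000 t; V(76.29) = 337.887 L.
Species balance (pure solvent in): dm/dt = −Q_out · m/V(t).
Separate: dm/m = −Q_out dt/V(t) ⇒ ln(m/m₀) = −(Q_out/(Q_in−Q_out)) ln(V/V₀).
m = m₀ (V₀/V)^(Q_out/(Q_in−Q_out)) = 50.42 × (814.7/337.887)^(-3.45440) = 2.41125 g.

2.411 g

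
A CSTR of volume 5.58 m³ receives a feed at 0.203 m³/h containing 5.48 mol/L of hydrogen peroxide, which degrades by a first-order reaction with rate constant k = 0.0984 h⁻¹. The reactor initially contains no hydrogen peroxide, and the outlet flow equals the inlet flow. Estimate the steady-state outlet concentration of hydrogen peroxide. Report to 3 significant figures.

1.48 mol/L

V dC/dt = Q(C_in − C) − k V C.
Steady state (dC/dt = 0): C_ss = Q C_in/(Q + kV) = C_in/(1 + kV/Q).
C_ss = 0.203·5.48/(0.203 + 0.0984·5.58) = 1.1124/0.75207 = 1.4792 mol/L.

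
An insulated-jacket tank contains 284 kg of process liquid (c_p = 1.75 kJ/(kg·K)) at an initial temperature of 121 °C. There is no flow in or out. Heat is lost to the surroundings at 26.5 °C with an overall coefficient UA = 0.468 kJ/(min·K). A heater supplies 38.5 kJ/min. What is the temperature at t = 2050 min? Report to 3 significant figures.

M c_p dT/dt = −UA(T − T_amb) + Q̇.
dT/dt = (T_ss − T)/τ with T_ss = T_amb + Q̇/UA = 26.5 + 38.5/0.468 = 108.76 °C, τ = M c_p/UA = 284·1.75/0.468 = 1062.0 min.
Solution: T(t) = T_ss + (T₀ − T_ss) e^(−t/τ).
T(2050) = 108.76 + (12.235)·0.14509 = 110.54 °C.

111 °C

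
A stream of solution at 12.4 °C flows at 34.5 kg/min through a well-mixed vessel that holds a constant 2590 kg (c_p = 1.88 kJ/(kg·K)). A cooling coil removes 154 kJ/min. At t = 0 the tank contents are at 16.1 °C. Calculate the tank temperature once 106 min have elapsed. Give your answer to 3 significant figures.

M c_p dT/dt = ṁ c_p (T_in − T) − Q̇.
τ = M/ṁ = 75.072 min; T_ss = T_in − Q̇/(ṁ c_p) = 12.4 − 154/(34.5·1.88) = 10.026 °C.
Solution: T(t) = T_ss + (T₀ − T_ss) e^(−t/τ).
T(106) = 10.026 + (6.0743)·e^(−106/75.072) = 10.026 + (6.0743)·0.24366 = 11.506 °C.

11.5 °C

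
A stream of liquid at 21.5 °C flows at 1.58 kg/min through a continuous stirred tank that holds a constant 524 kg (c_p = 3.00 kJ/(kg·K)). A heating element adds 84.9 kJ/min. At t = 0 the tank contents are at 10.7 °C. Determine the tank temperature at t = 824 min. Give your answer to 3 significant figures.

37.0 °C

M c_p dT/dt = ṁ c_p (T_in − T) + Q̇.
Rearrange: dT/dt = (T_ss − T)/τ with τ = M/ṁ = 331.65 min and T_ss = T_in + Q̇/(ṁ c_p) = 39.411 °C.
This is linear first-order; T(t) = T_ss + (T₀ − T_ss) e^(−t/τ).
T(824) = 39.411 + (-28.711)·e^(−824/331.65) = 39.411 + (-28.711)·0.083361 = 37.018 °C.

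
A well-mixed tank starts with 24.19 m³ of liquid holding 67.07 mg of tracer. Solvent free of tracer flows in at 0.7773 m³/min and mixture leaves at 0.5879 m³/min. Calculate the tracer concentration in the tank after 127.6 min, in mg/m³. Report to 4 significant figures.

Let m(t) be the amount of tracer. Volume: V(t) = V₀ + (Q_in − Q_out) t = 24.19 + 0.189400 t; V(127.6) = 48.3574 m³.
Solute balance: dm/dt = 0 − Q_out C = −Q_out m/V(t).
dm/m = −Q_out dt/(V₀ + 0.189400 t); integrating gives ln(m/m₀) = −(Q_out/(Q_in−Q_out)) ln(V/V₀).
m = m₀ (V₀/V)^(Q_out/(Q_in−Q_out)) = 67.07 × (24.19/48.3574)^(3.10401) = 7.81189 mg.
C = m/V = 7.81189/48.3574 = 0.161545 mg/m³.

0.1615 mg/m³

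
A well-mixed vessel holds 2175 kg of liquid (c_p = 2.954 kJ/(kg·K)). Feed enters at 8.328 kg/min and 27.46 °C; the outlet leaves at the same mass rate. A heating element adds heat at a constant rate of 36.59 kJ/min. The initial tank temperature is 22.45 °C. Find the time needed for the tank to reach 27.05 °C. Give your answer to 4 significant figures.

321.5 min

Unsteady energy balance on the tank contents: M c_p dT/dt = ṁ c_p (T_in − T) + 36.59.
τ = M/ṁ = 261.167 min; T_ss = T_in + Q̇/(ṁ c_p) = 28.9473 °C.
T(t) = T_ss + (T₀ − T_ss) e^(−t/τ). Set T = 27.05:
e^(−t/τ) = (27.05 − 28.9473)/(22.45 − 28.9473) = 0.292018
t = −261.167 · ln(0.292018) = 321.481 min.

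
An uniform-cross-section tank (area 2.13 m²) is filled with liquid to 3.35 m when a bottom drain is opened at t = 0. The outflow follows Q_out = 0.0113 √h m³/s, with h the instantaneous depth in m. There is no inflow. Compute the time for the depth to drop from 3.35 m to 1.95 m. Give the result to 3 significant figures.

A dh/dt = −Q_out = −0.0113 √h.
∫ h^(−1/2) dh = −(0.0113/A) ∫ dt, giving 2√h = 2√h₀ − (0.0113/A) t.
t = 2A(√h₀ − √h)/0.0113 = 2·2.13·(√3.35 − √1.95)/0.0113
  = 4.2600 × (1.8303 − 1.3964) / 0.0113 = 163.57 s.

164 s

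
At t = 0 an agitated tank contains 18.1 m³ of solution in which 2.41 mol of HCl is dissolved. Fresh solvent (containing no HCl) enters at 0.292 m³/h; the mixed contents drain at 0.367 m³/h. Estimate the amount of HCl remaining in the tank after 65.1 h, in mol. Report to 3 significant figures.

Let m(t) be the amount of HCl. Volume: V(t) = V₀ + (Q_in − Q_out) t = 18.1 − 0.075000 t; V(65.1) = 13.218 m³.
Species balance (pure solvent in): dm/dt = −Q_out · m/V(t).
dm/m = −Q_out dt/(V₀ − 0.075000 t); integrating gives ln(m/m₀) = −(Q_out/(Q_in−Q_out)) ln(V/V₀).
m = m₀ (V₀/V)^(Q_out/(Q_in−Q_out)) = 2.41 × (18.1/13.218)^(-4.8933) = 0.51753 mol.

0.518 mol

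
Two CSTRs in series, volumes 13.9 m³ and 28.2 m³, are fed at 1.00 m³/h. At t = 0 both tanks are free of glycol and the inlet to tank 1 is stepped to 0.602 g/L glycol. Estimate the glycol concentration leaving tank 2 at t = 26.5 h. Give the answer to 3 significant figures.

0.225 g/L

Each tank obeys Vᵢ dCᵢ/dt = Q(Cᵢ₋₁ − Cᵢ), so τᵢ = Vᵢ/Q.
τ₁ = 13.9/1.00 = 13.900 h; τ₂ = 28.2/1.00 = 28.200 h.
Solving the cascade with C₁(0)=C₂(0)=0 gives C₂(t) = C_in[1 − (τ₁ e^(−t/τ₁) − τ₂ e^(−t/τ₂))/(τ₁ − τ₂)].
At t = 26.5: e^(−t/τ₁) = 0.14860, e^(−t/τ₂) = 0.39074.
C₂ = 0.602·[1 − (13.900·0.14860 − 28.200·0.39074)/(-14.300)] = 0.602·0.37390 = 0.22509 g/L.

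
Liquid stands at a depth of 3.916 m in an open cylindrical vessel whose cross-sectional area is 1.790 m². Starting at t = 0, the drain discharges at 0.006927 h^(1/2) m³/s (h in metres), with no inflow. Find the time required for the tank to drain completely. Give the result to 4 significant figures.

A dh/dt = −Q_out = −0.006927 √h.
Separate and integrate: 2(√h − √h₀) = −(0.006927/A) t.
Set h = 0: 2√h₀ = (0.006927/A) t_empty ⇒ t_empty = 2A√h₀/0.006927.
t_empty = 2·1.790·√3.916/0.006927 = 3.58000·1.97889/0.006927 = 1022.73 s.

1023 s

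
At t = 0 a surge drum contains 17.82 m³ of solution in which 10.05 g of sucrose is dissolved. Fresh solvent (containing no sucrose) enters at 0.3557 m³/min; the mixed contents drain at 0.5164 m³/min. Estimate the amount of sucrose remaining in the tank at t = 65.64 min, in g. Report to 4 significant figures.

0.5640 g

Let m(t) be the amount of sucrose. Volume: V(t) = V₀ + (Q_in − Q_out) t = 17.82 − 0.160700 t; V(65.64) = 7.27165 m³.
Solute balance: dm/dt = 0 − Q_out C = −Q_out m/V(t).
Separate: dm/m = −Q_out dt/V(t) ⇒ ln(m/m₀) = −(Q_out/(Q_in−Q_out)) ln(V/V₀).
m = m₀ (V₀/V)^(Q_out/(Q_in−Q_out)) = 10.05 × (17.82/7.27165)^(-3.21344) = 0.563969 g.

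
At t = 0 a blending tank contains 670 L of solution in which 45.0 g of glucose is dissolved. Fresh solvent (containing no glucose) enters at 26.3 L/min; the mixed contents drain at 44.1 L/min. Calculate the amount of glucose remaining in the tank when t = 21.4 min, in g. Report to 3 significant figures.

5.61 g

Total volume: dV/dt = Q_in − Q_out = -17.800 L/min, so V(t) = 670 − 17.800 t and V(21.4) = 289.08 L.
Solute balance: dm/dt = 0 − Q_out C = −Q_out m/V(t).
dm/m = −Q_out dt/(V₀ − 17.800 t); integrating gives ln(m/m₀) = −(Q_out/(Q_in−Q_out)) ln(V/V₀).
m = m₀ (V₀/V)^(Q_out/(Q_in−Q_out)) = 45.0 × (670/289.08)^(-2.4775) = 5.6076 g.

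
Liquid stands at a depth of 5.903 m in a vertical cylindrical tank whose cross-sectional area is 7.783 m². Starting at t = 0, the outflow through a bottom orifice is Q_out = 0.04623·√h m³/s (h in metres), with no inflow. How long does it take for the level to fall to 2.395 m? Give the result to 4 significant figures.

With no inflow, A dh/dt = −0.04623 √h.
∫ h^(−1/2) dh = −(0.04623/A) ∫ dt, giving 2√h = 2√h₀ − (0.04623/A) t.
t = 2A(√h₀ − √h)/0.04623 = 2·7.783·(√5.903 − √2.395)/0.04623
  = 15.5660 × (2.42961 − 1.54758) / 0.04623 = 296.986 s.

297.0 s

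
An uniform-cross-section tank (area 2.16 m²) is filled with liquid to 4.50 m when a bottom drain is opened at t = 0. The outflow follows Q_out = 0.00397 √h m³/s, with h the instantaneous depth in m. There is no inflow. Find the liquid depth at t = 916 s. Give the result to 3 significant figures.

Unsteady balance on liquid volume: A dh/dt = −0.00397 √h.
∫ h^(−1/2) dh = −(0.00397/A) ∫ dt, giving 2√h = 2√h₀ − (0.00397/A) t.
√h = √4.50 − 0.00397·916/(2·2.16) = 2.1213 − 0.84179 = 1.2795.
h = 1.2795² = 1.6372 m.

1.64 m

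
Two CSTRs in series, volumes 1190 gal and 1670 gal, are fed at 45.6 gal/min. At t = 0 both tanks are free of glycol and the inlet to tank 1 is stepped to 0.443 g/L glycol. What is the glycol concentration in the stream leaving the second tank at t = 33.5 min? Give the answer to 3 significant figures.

Species balance on tank i: dCᵢ/dt = (Cᵢ₋₁ − Cᵢ)/τᵢ with τᵢ = Vᵢ/Q.
τ₁ = 1190/45.6 = 26.096 min; τ₂ = 1670/45.6 = 36.623 min.
Tank 1: C₁ = C_in(1 − e^(−t/τ₁)). Tank 2 (τ₁ ≠ τ₂): C₂ = C_in[1 − (τ₁ e^(−t/τ₁) − τ₂ e^(−t/τ₂))/(τ₁ − τ₂)].
At t = 33.5: e^(−t/τ₁) = 0.27701, e^(−t/τ₂) = 0.40062.
C₂ = 0.443·[1 − (26.096·0.27701 − 36.623·0.40062)/(-10.526)] = 0.443·0.29292 = 0.12976 g/L.

0.130 g/L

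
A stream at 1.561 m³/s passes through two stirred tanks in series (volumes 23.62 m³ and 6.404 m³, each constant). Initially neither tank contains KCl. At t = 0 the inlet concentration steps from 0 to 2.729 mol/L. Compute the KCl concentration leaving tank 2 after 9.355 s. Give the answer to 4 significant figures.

Each tank obeys Vᵢ dCᵢ/dt = Q(Cᵢ₋₁ − Cᵢ), so τᵢ = Vᵢ/Q.
τ₁ = 23.62/1.561 = 15.1313 s; τ₂ = 6.404/1.561 = 4.10250 s.
Tank 1: C₁ = C_in(1 − e^(−t/τ₁)). Tank 2 (τ₁ ≠ τ₂): C₂ = C_in[1 − (τ₁ e^(−t/τ₁) − τ₂ e^(−t/τ₂))/(τ₁ − τ₂)].
At t = 9.355: e^(−t/τ₁) = 0.538885, e^(−t/τ₂) = 0.102252.
C₂ = 2.729·[1 − (15.1313·0.538885 − 4.10250·0.102252)/(11.0288)] = 2.729·0.298697 = 0.815144 mol/L.

0.8151 mol/L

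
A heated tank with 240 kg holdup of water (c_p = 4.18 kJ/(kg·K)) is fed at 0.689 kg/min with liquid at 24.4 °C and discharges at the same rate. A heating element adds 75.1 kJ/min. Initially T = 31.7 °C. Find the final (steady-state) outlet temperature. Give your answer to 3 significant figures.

First-law balance (no shaft work): M c_p dT/dt = ṁ c_p (T_in − T) + 75.1.
At steady state dT/dt = 0 ⇒ T_ss = T_in + Q̇/(ṁ c_p) = 24.4 + 75.1/(0.689·4.18) = 50.476 °C.

50.5 °C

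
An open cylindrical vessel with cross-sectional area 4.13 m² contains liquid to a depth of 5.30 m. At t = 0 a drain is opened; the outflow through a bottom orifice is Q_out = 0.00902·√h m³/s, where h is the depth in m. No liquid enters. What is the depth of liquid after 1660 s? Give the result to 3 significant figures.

0.240 m

With no inflow, A dh/dt = −0.00902 √h.
∫ h^(−1/2) dh = −(0.00902/A) ∫ dt, giving 2√h = 2√h₀ − (0.00902/A) t.
√h = √5.30 − 0.00902·1660/(2·4.13) = 2.3022 − 1.8127 = 0.48944.
h = 0.48944² = 0.23955 m.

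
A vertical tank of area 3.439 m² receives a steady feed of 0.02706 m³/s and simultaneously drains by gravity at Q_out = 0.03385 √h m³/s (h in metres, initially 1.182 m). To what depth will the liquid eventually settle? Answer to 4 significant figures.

Level balance: A dh/dt = 0.02706 − 0.03385 √h. Setting dh/dt = 0:
Q_in = 0.03385 √h_ss ⇒ √h_ss = 0.02706/0.03385 = 0.799409.
h_ss = 0.799409² = 0.639055 m. (Since h₀ = 1.182 m > h_ss, the level will fall toward this value.)

0.6391 m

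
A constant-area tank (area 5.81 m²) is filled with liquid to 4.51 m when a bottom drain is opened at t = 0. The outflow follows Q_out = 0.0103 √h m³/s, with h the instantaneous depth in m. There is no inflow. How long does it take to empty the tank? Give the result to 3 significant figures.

2400 s

Unsteady balance on liquid volume: A dh/dt = −0.0103 √h.
This is separable: 2 d(√h)/dt = −0.0103/A, so √h = √h₀ − (0.0103/(2A)) t.
Tank is empty when √h = 0: t_empty = 2A√h₀/0.0103.
t_empty = 2·5.81·√4.51/0.0103 = 11.620·2.1237/0.0103 = 2395.8 s.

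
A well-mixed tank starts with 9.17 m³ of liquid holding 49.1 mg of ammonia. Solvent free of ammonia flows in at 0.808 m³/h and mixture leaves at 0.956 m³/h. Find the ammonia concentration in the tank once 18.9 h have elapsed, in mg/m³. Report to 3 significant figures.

Total volume: dV/dt = Q_in − Q_out = -0.14800 m³/h, so V(t) = 9.17 − 0.14800 t and V(18.9) = 6.3728 m³.
Solute balance: dm/dt = 0 − Q_out C = −Q_out m/V(t).
Separate: dm/m = −Q_out dt/V(t) ⇒ ln(m/m₀) = −(Q_out/(Q_in−Q_out)) ln(V/V₀).
m = m₀ (V₀/V)^(Q_out/(Q_in−Q_out)) = 49.1 × (9.17/6.3728)^(-6.4595) = 4.6799 mg.
C = m/V = 4.6799/6.3728 = 0.73435 mg/m³.

0.734 mg/m³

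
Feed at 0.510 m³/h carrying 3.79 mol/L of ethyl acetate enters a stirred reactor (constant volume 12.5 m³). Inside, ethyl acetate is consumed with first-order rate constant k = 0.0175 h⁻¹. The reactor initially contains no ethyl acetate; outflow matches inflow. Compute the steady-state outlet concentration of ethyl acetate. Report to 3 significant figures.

2.65 mol/L

Species balance: V dC/dt = Q C_in − Q C − k V C.
At steady state: 0 = Q C_in − (Q + kV) C_ss, so C_ss = Q C_in/(Q + kV).
C_ss = 0.510·3.79/(0.510 + 0.0175·12.5) = 1.9329/0.72875 = 2.6523 mol/L.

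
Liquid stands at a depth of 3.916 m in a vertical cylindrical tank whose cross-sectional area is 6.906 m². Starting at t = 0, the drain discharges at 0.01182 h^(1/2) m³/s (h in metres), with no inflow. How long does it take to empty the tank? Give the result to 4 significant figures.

2312 s

A dh/dt = −Q_out = −0.01182 √h.
Separate and integrate: 2(√h − √h₀) = −(0.01182/A) t.
Tank is empty when √h = 0: t_empty = 2A√h₀/0.01182.
t_empty = 2·6.906·√3.916/0.01182 = 13.8120·1.97889/0.01182 = 2312.39 s.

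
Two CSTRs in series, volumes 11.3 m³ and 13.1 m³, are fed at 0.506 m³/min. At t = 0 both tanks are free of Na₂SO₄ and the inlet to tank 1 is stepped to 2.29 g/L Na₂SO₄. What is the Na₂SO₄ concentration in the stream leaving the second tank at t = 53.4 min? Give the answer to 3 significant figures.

1.49 g/L

Each tank obeys Vᵢ dCᵢ/dt = Q(Cᵢ₋₁ − Cᵢ), so τᵢ = Vᵢ/Q.
τ₁ = 11.3/0.506 = 22.332 min; τ₂ = 13.1/0.506 = 25.889 min.
Tank 1: C₁ = C_in(1 − e^(−t/τ₁)). Tank 2 (τ₁ ≠ τ₂): C₂ = C_in[1 − (τ₁ e^(−t/τ₁) − τ₂ e^(−t/τ₂))/(τ₁ − τ₂)].
At t = 53.4: e^(−t/τ₁) = 0.091521, e^(−t/τ₂) = 0.12712.
C₂ = 2.29·[1 − (22.332·0.091521 − 25.889·0.12712)/(-3.5573)] = 2.29·0.64940 = 1.4871 g/L.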